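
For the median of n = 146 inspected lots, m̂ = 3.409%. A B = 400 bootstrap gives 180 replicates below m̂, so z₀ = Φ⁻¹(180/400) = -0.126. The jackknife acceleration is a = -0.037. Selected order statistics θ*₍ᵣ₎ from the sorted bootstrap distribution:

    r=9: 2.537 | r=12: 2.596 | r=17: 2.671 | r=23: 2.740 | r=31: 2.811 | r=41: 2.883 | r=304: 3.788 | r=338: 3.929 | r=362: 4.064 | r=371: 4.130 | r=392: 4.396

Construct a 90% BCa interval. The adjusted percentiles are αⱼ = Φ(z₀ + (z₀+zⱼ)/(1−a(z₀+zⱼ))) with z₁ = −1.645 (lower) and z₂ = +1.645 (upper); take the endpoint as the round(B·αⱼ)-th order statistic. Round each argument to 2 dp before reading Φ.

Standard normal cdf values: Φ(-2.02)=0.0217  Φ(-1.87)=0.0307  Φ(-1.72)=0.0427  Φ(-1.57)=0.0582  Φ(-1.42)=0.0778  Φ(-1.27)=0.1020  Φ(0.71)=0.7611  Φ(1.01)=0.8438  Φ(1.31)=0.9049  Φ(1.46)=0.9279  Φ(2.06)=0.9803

Lower: z₀ + z₁ = -0.126 + (-1.645) = -1.771; 1 − a(z₀+z₁) = 1 − (-0.037)(-1.771) = 0.9345; argument = -0.126 + (-1.771)/0.9345 = -2.0212 → -2.02.
α₁ = Φ(-2.02) = 0.0217; rank = round(400 × 0.0217) = 9; θ*₍9₎ = 2.537.
Upper: z₀ + z₂ = 1.519; 1 − a(z₀+z₂) = 1.0562; argument = 1.3122 → 1.31; α₂ = 0.9049; rank = 362; θ*₍362₎ = 4.064.

(2.537, 4.064)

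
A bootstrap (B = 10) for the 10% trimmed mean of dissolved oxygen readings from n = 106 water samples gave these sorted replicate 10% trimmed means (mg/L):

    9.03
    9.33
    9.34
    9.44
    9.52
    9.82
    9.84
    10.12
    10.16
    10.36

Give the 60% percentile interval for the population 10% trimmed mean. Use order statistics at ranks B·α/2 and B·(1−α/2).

α = 0.40; lower rank = 10 × 0.200 = 2; upper rank = 10 × 0.800 = 8.
The 2nd smallest replicate is 9.33; the 8th is 10.12.

(9.33, 10.12)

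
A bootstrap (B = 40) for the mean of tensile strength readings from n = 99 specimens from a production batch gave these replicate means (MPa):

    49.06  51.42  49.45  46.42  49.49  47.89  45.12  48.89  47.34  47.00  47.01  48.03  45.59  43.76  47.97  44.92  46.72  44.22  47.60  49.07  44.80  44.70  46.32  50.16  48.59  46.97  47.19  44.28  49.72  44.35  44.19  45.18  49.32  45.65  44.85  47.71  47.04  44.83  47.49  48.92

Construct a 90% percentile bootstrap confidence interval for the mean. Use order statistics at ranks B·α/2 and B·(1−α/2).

(44.19, 49.72)

Sorted replicates: 43.76, 44.19, 44.22, 44.28, 44.35, 44.70, 44.80, 44.83, 44.85, 44.92, 45.12, 45.18, 45.59, 45.65, 46.32, 46.42, 46.72, 46.97, 47.00, 47.01, 47.04, 47.19, 47.34, 47.49, 47.60, 47.71, 47.89, 47.97, 48.03, 48.59, 48.89, 48.92, 49.06, 49.07, 49.32, 49.45, 49.49, 49.72, 50.16, 51.42
α = 0.10; lower rank = 40 × 0.050 = 2; upper rank = 40 × 0.950 = 38.
The 2nd smallest replicate is 44.19; the 38th is 49.72.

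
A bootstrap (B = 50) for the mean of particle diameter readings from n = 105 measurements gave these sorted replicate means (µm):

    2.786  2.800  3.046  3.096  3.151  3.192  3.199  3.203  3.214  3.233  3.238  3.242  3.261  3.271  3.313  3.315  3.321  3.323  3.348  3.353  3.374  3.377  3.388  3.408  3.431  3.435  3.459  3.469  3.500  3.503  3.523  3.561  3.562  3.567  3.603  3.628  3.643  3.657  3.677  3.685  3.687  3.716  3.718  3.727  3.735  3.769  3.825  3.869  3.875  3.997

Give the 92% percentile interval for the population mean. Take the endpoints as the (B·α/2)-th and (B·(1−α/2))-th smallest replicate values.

α = 0.08; lower rank = 50 × 0.040 = 2; upper rank = 50 × 0.960 = 48.
The 2nd smallest replicate is 2.800; the 48th is 3.869.

(2.800, 3.869)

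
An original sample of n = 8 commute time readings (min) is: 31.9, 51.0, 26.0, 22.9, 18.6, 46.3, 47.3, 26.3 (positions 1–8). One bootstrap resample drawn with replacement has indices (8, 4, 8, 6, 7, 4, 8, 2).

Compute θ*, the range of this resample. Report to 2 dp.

θ* = 28.10

Resample values: 26.3, 22.9, 26.3, 46.3, 47.3, 22.9, 26.3, 51.0.
Range = 51.0 − 22.9 = 28.10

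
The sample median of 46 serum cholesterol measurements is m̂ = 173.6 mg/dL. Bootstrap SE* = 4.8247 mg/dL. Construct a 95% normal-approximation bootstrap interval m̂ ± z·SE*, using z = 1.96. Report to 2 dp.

Margin = 1.96 × 4.8247 = 9.456
Interval: 173.6 ± 9.456

(164.14, 183.06)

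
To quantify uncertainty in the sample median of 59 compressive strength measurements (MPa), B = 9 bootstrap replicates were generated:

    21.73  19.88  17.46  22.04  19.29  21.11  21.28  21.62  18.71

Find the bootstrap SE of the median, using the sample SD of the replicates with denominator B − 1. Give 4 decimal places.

Bootstrap SE is the standard deviation of the 9 replicate medians.
Mean of replicates: (21.73 + 19.88 + 17.46 + 22.04 + 19.29 + 21.11 + 21.28 + 21.62 + 18.71) / 9 = 183.12000 / 9 = 20.34667
Sum of squared deviations: (+1.38333)² + (−0.46667)² + (−2.88667)² + (+1.69333)² + (−1.05667)² + (+0.76333)² + (+0.93333)² + (+1.27333)² + (−1.63667)² = 20.20200
Variance = 20.20200 / 8 = 2.52525
SE* = √2.52525

SE* = 1.5891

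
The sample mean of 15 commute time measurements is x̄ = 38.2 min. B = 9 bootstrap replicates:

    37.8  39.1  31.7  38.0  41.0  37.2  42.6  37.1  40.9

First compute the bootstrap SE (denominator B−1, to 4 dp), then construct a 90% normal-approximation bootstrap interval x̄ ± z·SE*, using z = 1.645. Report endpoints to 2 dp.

Mean of replicates = 38.3778; sum of squared deviations = 79.6756; SE* = √(79.6756/8) = 3.1559
Margin = 1.645 × 3.1559 = 5.191
Interval: 38.2 ± 5.191

(33.01, 43.39)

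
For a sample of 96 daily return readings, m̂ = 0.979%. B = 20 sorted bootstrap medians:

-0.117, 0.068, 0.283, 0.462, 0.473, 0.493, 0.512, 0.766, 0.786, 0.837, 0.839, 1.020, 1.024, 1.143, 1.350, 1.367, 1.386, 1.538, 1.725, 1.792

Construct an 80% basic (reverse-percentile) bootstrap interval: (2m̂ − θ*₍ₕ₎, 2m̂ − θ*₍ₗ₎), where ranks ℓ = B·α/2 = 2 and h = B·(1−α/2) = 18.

Percentile endpoints at ranks 2 and 18: θ*₍2₎ = 0.068, θ*₍18₎ = 1.538.
Basic interval reflects these around m̂:
  lower = 2 × 0.979 − 1.538 = 0.420
  upper = 2 × 0.979 − 0.068 = 1.890

(0.420, 1.890)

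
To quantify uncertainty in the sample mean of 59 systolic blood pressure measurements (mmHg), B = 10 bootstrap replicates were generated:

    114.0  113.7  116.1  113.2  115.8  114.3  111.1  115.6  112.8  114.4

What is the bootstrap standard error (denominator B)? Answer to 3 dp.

SE* = 1.447

Bootstrap SE is the standard deviation of the 10 replicate means.
Mean of replicates: (114.0 + 113.7 + 116.1 + 113.2 + 115.8 + 114.3 + 111.1 + 115.6 + 112.8 + 114.4) / 10 = 1141.0000 / 10 = 114.1000
Sum of squared deviations: (−0.1000)² + (−0.4000)² + (+2.0000)² + (−0.9000)² + (+1.7000)² + (+0.2000)² + (−3.0000)² + (+1.5000)² + (−1.3000)² + (+0.3000)² = 20.9400
Variance = 20.9400 / 10 = 2.0940
SE* = √2.0940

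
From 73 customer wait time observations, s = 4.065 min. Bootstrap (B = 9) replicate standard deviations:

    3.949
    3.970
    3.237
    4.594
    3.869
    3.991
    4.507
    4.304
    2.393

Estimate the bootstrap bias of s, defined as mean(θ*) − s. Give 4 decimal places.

bias = −0.1968

mean(θ*) = (3.949 + 3.970 + 3.237 + 4.594 + 3.869 + 3.991 + 4.507 + 4.304 + 2.393) / 9 = 3.86822
bias = 3.86822 − 4.065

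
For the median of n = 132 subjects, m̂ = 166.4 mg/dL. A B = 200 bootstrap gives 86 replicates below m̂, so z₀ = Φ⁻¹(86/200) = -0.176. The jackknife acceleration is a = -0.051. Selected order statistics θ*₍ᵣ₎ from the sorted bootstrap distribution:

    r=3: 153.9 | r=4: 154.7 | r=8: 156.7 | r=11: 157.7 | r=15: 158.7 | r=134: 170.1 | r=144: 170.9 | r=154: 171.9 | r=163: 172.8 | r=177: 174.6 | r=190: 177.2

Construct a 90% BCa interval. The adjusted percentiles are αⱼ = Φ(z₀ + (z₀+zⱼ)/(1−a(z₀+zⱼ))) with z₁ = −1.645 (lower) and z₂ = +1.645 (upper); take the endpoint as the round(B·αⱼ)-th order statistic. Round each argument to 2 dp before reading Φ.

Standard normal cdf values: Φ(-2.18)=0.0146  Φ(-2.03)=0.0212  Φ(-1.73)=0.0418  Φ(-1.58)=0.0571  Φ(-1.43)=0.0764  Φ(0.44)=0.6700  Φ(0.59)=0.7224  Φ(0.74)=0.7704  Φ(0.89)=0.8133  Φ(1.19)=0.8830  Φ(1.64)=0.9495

Lower: z₀ + z₁ = -0.176 + (-1.645) = -1.821; 1 − a(z₀+z₁) = 1 − (-0.051)(-1.821) = 0.9071; argument = -0.176 + (-1.821)/0.9071 = -2.1834 → -2.18.
α₁ = Φ(-2.18) = 0.0146; rank = round(200 × 0.0146) = 3; θ*₍3₎ = 153.9.
Upper: z₀ + z₂ = 1.469; 1 − a(z₀+z₂) = 1.0749; argument = 1.1906 → 1.19; α₂ = 0.8830; rank = 177; θ*₍177₎ = 174.6.

(153.9, 174.6)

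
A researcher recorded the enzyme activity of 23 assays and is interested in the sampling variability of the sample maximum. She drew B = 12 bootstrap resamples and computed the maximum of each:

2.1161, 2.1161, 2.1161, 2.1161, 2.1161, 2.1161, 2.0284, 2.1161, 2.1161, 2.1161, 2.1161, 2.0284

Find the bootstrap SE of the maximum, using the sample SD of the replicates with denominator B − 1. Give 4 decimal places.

Bootstrap SE is the standard deviation of the 12 replicate maximums.
Mean of replicates: (2.1161 + 2.1161 + 2.1161 + 2.1161 + 2.1161 + 2.1161 + 2.0284 + 2.1161 + 2.1161 + 2.1161 + 2.1161 + 2.0284) / 12 = 25.217800 / 12 = 2.101483
Sum of squared deviations: (+0.014617)² + (+0.014617)² + (+0.014617)² + (+0.014617)² + (+0.014617)² + (+0.014617)² + (−0.073083)² + (+0.014617)² + (+0.014617)² + (+0.014617)² + (+0.014617)² + (−0.073083)² = 0.012819
Variance = 0.012819 / 11 = 0.001165
SE* = √0.001165

SE* = 0.0341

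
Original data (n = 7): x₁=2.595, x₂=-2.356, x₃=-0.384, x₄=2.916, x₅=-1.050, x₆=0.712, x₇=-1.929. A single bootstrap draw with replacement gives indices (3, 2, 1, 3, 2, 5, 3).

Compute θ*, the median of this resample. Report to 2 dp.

θ* = -0.38

Resample values: -0.384, -2.356, 2.595, -0.384, -2.356, -1.050, -0.384.
Sorted: -2.356, -2.356, -1.050, -0.384, -0.384, -0.384, 2.595
Median = middle value = -0.38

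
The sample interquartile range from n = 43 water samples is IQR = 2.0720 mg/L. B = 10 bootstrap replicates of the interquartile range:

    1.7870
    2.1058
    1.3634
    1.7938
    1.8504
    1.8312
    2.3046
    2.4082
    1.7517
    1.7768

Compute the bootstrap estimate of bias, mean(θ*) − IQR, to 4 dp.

mean(θ*) = (1.7870 + 2.1058 + 1.3634 + 1.7938 + 1.8504 + 1.8312 + 2.3046 + 2.4082 + 1.7517 + 1.7768) / 10 = 1.89729
bias = 1.89729 − 2.0720

bias = −0.1747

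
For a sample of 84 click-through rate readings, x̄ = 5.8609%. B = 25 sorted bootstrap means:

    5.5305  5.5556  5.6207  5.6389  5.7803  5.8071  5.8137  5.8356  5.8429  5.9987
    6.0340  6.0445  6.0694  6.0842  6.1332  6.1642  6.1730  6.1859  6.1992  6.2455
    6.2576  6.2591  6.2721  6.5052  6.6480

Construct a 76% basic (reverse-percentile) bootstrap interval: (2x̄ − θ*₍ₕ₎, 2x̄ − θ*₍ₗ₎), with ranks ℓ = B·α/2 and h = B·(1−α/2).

Percentile endpoints at ranks 3 and 22: θ*₍3₎ = 5.6207, θ*₍22₎ = 6.2591.
Basic interval reflects these around x̄:
  lower = 2 × 5.8609 − 6.2591 = 5.4627
  upper = 2 × 5.8609 − 5.6207 = 6.1011

(5.4627, 6.1011)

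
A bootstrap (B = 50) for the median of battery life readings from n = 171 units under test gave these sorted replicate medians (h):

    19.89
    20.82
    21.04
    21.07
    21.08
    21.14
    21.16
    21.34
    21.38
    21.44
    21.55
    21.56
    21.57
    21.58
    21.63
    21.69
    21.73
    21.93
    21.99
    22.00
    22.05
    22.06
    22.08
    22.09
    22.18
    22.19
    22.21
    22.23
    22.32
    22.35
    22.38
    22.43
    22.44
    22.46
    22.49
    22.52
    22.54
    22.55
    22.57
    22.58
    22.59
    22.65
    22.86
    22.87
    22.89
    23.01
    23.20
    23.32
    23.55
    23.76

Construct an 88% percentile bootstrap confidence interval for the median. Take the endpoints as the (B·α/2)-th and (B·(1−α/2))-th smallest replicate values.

(21.04, 23.20)

α = 0.12; lower rank = 50 × 0.060 = 3; upper rank = 50 × 0.940 = 47.
The 3rd smallest replicate is 21.04; the 47th is 23.20.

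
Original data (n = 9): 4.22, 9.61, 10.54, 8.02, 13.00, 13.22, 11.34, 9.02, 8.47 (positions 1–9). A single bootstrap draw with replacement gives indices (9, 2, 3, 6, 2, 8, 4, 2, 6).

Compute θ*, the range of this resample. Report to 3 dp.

Resample values: 8.47, 9.61, 10.54, 13.22, 9.61, 9.02, 8.02, 9.61, 13.22.
Range = 13.22 − 8.02 = 5.200

θ* = 5.200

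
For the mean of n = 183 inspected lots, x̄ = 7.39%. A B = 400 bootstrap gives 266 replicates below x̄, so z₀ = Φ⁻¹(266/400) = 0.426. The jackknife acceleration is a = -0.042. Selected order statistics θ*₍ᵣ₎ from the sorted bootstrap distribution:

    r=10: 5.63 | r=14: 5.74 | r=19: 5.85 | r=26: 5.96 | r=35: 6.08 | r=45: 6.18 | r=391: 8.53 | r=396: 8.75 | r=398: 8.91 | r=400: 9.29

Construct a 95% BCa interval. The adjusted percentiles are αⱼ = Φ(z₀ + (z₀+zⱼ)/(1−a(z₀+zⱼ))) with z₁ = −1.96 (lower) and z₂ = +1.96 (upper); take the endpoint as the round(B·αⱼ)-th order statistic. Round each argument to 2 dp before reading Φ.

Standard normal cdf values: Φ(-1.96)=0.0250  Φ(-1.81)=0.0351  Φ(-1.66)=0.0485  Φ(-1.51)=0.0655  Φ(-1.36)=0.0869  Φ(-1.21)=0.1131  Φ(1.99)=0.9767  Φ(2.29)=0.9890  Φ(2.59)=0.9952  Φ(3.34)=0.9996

Lower: z₀ + z₁ = 0.426 + (-1.960) = -1.534; 1 − a(z₀+z₁) = 1 − (-0.042)(-1.534) = 0.9356; argument = 0.426 + (-1.534)/0.9356 = -1.2136 → -1.21.
α₁ = Φ(-1.21) = 0.1131; rank = round(400 × 0.1131) = 45; θ*₍45₎ = 6.18.
Upper: z₀ + z₂ = 2.386; 1 − a(z₀+z₂) = 1.1002; argument = 2.5947 → 2.59; α₂ = 0.9952; rank = 398; θ*₍398₎ = 8.91.

(6.18, 8.91)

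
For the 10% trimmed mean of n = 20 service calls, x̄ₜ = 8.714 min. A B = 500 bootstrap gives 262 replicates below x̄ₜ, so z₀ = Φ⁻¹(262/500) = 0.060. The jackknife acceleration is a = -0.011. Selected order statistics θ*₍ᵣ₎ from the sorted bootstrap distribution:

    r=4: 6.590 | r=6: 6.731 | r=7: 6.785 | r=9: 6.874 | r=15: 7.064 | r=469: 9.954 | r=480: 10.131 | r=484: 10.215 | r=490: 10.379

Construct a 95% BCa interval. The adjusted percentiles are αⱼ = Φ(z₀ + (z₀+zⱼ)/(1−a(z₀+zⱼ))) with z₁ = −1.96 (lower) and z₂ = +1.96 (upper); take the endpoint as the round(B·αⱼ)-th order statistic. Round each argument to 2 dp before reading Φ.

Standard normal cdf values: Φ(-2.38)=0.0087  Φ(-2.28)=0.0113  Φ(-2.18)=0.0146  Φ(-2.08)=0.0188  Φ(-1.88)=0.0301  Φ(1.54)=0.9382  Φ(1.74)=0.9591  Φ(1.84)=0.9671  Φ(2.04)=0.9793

(7.064, 10.379)

Lower: z₀ + z₁ = 0.060 + (-1.960) = -1.900; 1 − a(z₀+z₁) = 1 − (-0.011)(-1.900) = 0.9791; argument = 0.060 + (-1.900)/0.9791 = -1.8806 → -1.88.
α₁ = Φ(-1.88) = 0.0301; rank = round(500 × 0.0301) = 15; θ*₍15₎ = 7.064.
Upper: z₀ + z₂ = 2.020; 1 − a(z₀+z₂) = 1.0222; argument = 2.0361 → 2.04; α₂ = 0.9793; rank = 490; θ*₍490₎ = 10.379.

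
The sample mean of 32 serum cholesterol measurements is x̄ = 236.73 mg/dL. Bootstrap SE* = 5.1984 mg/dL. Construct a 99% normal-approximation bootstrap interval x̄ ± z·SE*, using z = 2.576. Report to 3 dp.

Margin = 2.576 × 5.1984 = 13.3911
Interval: 236.73 ± 13.3911

(223.339, 250.121)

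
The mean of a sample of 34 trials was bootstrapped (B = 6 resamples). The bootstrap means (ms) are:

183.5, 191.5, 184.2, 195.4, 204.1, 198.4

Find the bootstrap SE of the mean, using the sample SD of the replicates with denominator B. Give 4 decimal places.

Bootstrap SE is the standard deviation of the 6 replicate means.
Mean of replicates: (183.5 + 191.5 + 184.2 + 195.4 + 204.1 + 198.4) / 6 = 1157.10000 / 6 = 192.85000
Sum of squared deviations: (−9.35000)² + (−1.35000)² + (−8.65000)² + (+2.55000)² + (+11.25000)² + (+5.55000)² = 327.93500
Variance = 327.93500 / 6 = 54.65583
SE* = √54.65583

SE* = 7.3930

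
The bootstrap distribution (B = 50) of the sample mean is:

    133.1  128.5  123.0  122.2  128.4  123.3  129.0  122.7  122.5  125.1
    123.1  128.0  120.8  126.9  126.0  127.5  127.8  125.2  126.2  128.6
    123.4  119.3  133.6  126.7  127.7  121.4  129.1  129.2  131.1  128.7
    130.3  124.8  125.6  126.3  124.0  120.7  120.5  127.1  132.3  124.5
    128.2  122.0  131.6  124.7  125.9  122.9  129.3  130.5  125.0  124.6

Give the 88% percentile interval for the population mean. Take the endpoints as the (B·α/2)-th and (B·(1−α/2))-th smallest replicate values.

(120.7, 131.6)

Sorted replicates: 119.3, 120.5, 120.7, 120.8, 121.4, 122.0, 122.2, 122.5, 122.7, 122.9, 123.0, 123.1, 123.3, 123.4, 124.0, 124.5, 124.6, 124.7, 124.8, 125.0, 125.1, 125.2, 125.6, 125.9, 126.0, 126.2, 126.3, 126.7, 126.9, 127.1, 127.5, 127.7, 127.8, 128.0, 128.2, 128.4, 128.5, 128.6, 128.7, 129.0, 129.1, 129.2, 129.3, 130.3, 130.5, 131.1, 131.6, 132.3, 133.1, 133.6
α = 0.12; lower rank = 50 × 0.060 = 3; upper rank = 50 × 0.940 = 47.
The 3rd smallest replicate is 120.7; the 47th is 131.6.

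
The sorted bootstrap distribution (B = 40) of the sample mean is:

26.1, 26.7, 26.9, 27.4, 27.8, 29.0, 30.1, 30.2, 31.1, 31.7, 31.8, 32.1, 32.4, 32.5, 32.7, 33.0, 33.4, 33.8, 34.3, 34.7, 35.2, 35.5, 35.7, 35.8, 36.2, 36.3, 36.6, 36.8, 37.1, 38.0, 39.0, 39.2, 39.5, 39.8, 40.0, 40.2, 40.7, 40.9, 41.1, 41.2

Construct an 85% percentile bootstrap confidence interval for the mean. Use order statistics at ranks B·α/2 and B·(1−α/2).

α = 0.15; lower rank = 40 × 0.075 = 3; upper rank = 40 × 0.925 = 37.
The 3rd smallest replicate is 26.9; the 37th is 40.7.

(26.9, 40.7)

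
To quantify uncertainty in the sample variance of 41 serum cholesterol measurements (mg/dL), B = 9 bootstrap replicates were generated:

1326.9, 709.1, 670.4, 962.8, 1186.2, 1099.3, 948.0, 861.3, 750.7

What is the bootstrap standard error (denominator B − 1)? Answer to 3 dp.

SE* = 224.711

Bootstrap SE is the standard deviation of the 9 replicate variances.
Mean of replicates: (1326.9 + 709.1 + 670.4 + 962.8 + 1186.2 + 1099.3 + 948.0 + 861.3 + 750.7) / 9 = 8514.7000 / 9 = 946.0778
Sum of squared deviations: (+380.8222)² + (−236.9778)² + (−275.6778)² + (+16.7222)² + (+240.1222)² + (+153.2222)² + (+1.9222)² + (−84.7778)² + (−195.3778)² = 403961.0756
Variance = 403961.0756 / 8 = 50495.1344
SE* = √50495.1344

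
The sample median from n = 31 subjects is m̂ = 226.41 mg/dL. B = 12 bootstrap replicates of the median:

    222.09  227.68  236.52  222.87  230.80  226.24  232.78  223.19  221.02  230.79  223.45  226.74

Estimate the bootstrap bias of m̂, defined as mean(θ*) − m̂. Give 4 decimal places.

bias = +0.6042

mean(θ*) = (222.09 + 227.68 + 236.52 + 222.87 + 230.80 + 226.24 + 232.78 + 223.19 + 221.02 + 230.79 + 223.45 + 226.74) / 12 = 227.01417
bias = 227.01417 − 226.41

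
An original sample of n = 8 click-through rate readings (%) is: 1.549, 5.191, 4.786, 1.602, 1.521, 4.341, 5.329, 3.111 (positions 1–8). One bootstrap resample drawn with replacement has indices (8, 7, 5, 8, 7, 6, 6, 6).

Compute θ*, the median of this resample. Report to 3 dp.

θ* = 4.341

Resample values: 3.111, 5.329, 1.521, 3.111, 5.329, 4.341, 4.341, 4.341.
Sorted: 1.521, 3.111, 3.111, 4.341, 4.341, 4.341, 5.329, 5.329
Median = average of the two middle values = 4.341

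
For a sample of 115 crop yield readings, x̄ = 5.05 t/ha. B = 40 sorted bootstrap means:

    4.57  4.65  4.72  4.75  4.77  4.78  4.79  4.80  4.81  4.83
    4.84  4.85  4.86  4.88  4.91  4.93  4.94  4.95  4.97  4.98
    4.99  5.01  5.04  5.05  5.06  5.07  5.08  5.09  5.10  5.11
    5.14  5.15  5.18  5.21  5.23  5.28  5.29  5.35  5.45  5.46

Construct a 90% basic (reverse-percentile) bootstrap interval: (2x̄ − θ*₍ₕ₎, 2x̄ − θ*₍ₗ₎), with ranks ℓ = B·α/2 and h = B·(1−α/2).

(4.75, 5.45)

Percentile endpoints at ranks 2 and 38: θ*₍2₎ = 4.65, θ*₍38₎ = 5.35.
Basic interval reflects these around x̄:
  lower = 2 × 5.05 − 5.35 = 4.75
  upper = 2 × 5.05 − 4.65 = 5.45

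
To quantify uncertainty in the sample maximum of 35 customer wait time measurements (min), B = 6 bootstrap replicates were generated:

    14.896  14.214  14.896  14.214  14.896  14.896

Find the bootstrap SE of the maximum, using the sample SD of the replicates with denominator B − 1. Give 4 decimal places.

Bootstrap SE is the standard deviation of the 6 replicate maximums.
Mean of replicates: (14.896 + 14.214 + 14.896 + 14.214 + 14.896 + 14.896) / 6 = 88.01200 / 6 = 14.66867
Sum of squared deviations: (+0.22733)² + (−0.45467)² + (+0.22733)² + (−0.45467)² + (+0.22733)² + (+0.22733)² = 0.62017
Variance = 0.62017 / 5 = 0.12403
SE* = √0.12403

SE* = 0.3522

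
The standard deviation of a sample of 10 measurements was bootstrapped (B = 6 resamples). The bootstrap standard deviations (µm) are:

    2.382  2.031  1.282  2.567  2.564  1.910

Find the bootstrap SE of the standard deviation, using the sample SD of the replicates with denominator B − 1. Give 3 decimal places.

Bootstrap SE is the standard deviation of the 6 replicate standard deviations.
Mean of replicates: (2.382 + 2.031 + 1.282 + 2.567 + 2.564 + 1.910) / 6 = 12.7360 / 6 = 2.1227
Sum of squared deviations: (+0.2593)² + (−0.0917)² + (−0.8407)² + (+0.4443)² + (+0.4413)² + (−0.2127)² = 1.2198
Variance = 1.2198 / 5 = 0.2440
SE* = √0.2440

SE* = 0.494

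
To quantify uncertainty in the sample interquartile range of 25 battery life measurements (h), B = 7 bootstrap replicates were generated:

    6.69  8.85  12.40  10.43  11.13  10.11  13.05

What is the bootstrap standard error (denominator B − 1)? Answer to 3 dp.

Bootstrap SE is the standard deviation of the 7 replicate interquartile ranges.
Mean of replicates: (6.69 + 8.85 + 12.40 + 10.43 + 11.13 + 10.11 + 13.05) / 7 = 72.6600 / 7 = 10.3800
Sum of squared deviations: (−3.6900)² + (−1.5300)² + (+2.0200)² + (+0.0500)² + (+0.7500)² + (−0.2700)² + (+2.6700)² = 27.8042
Variance = 27.8042 / 6 = 4.6340
SE* = √4.6340

SE* = 2.153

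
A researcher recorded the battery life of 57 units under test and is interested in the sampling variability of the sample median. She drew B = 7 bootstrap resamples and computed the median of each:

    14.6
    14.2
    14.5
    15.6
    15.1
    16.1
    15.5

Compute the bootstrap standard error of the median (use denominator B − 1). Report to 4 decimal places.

SE* = 0.6866

Bootstrap SE is the standard deviation of the 7 replicate medians.
Mean of replicates: (14.6 + 14.2 + 14.5 + 15.6 + 15.1 + 16.1 + 15.5) / 7 = 105.60000 / 7 = 15.08571
Sum of squared deviations: (−0.48571)² + (−0.88571)² + (−0.58571)² + (+0.51429)² + (+0.01429)² + (+1.01429)² + (+0.41429)² = 2.82857
Variance = 2.82857 / 6 = 0.47143
SE* = √0.47143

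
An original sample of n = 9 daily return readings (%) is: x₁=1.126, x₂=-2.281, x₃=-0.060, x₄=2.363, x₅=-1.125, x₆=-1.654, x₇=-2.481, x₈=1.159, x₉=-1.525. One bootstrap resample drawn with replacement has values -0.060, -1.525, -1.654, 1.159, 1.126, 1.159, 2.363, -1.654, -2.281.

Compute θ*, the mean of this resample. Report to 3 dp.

θ* = -0.152

Mean = ((-0.060) + (-1.525) + (-1.654) + 1.159 + 1.126 + 1.159 + 2.363 + (-1.654) + (-2.281)) / 9 = -1.3670 / 9 = -0.152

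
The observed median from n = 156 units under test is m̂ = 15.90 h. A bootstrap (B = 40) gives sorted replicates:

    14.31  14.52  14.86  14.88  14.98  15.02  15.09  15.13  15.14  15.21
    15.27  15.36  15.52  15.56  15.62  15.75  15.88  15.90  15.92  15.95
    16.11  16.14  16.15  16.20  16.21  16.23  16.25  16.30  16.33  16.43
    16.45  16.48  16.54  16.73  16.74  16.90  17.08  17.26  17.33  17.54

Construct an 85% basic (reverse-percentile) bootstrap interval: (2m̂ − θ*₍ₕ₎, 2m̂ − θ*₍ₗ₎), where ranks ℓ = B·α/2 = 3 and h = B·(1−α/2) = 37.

(14.72, 16.94)

Percentile endpoints at ranks 3 and 37: θ*₍3₎ = 14.86, θ*₍37₎ = 17.08.
Basic interval reflects these around m̂:
  lower = 2 × 15.90 − 17.08 = 14.72
  upper = 2 × 15.90 − 14.86 = 16.94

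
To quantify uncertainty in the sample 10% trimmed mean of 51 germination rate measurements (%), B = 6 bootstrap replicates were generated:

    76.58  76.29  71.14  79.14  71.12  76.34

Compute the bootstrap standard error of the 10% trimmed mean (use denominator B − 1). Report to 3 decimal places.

Bootstrap SE is the standard deviation of the 6 replicate 10% trimmed means.
Mean of replicates: (76.58 + 76.29 + 71.14 + 79.14 + 71.12 + 76.34) / 6 = 450.6100 / 6 = 75.1017
Sum of squared deviations: (+1.4783)² + (+1.1883)² + (−3.9617)² + (+4.0383)² + (−3.9817)² + (+1.2383)² = 52.9877
Variance = 52.9877 / 5 = 10.5975
SE* = √10.5975

SE* = 3.255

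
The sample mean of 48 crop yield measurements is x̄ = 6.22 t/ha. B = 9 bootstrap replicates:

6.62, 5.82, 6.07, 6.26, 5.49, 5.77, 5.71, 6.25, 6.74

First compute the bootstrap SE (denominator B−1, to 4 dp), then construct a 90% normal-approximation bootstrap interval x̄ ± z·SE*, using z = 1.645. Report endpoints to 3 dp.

(5.523, 6.917)

Mean of replicates = 6.0811; sum of squared deviations = 1.4373; SE* = √(1.4373/8) = 0.4239
Margin = 1.645 × 0.4239 = 0.6973
Interval: 6.22 ± 0.6973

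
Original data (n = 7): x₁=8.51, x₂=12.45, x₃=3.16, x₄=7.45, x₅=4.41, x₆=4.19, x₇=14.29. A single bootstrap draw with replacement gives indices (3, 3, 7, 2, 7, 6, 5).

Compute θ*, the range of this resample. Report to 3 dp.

Resample values: 3.16, 3.16, 14.29, 12.45, 14.29, 4.19, 4.41.
Range = 14.29 − 3.16 = 11.130

θ* = 11.130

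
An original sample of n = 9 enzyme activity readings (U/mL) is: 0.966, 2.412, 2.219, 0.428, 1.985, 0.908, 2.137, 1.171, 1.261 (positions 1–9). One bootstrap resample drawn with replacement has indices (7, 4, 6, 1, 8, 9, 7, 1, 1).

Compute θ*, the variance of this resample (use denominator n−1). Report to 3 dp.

Resample values: 2.137, 0.428, 0.908, 0.966, 1.171, 1.261, 2.137, 0.966, 0.966.
Mean = 1.2156; sum of squared deviations = 2.6038
s² = 2.6038 / 8 = 0.3255

θ* = 0.325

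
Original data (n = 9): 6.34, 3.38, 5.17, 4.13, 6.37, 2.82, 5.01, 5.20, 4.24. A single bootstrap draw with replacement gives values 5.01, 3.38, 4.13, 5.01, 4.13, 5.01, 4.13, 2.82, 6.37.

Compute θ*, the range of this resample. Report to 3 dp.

Range = 6.37 − 2.82 = 3.550

θ* = 3.550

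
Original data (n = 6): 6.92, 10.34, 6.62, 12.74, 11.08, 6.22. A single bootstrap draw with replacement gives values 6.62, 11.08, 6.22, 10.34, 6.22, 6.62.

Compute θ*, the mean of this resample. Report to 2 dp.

θ* = 7.85

Mean = (6.62 + 11.08 + 6.22 + 10.34 + 6.22 + 6.62) / 6 = 47.100 / 6 = 7.85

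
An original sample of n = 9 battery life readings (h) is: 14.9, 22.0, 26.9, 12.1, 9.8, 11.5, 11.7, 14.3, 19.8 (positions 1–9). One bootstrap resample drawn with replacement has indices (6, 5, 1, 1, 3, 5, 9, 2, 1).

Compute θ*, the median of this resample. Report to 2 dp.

Resample values: 11.5, 9.8, 14.9, 14.9, 26.9, 9.8, 19.8, 22.0, 14.9.
Sorted: 9.8, 9.8, 11.5, 14.9, 14.9, 14.9, 19.8, 22.0, 26.9
Median = middle value = 14.90

θ* = 14.90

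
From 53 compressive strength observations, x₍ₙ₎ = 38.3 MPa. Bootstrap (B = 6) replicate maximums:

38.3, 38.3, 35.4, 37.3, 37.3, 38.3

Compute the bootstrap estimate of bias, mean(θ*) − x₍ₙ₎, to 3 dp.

mean(θ*) = (38.3 + 38.3 + 35.4 + 37.3 + 37.3 + 38.3) / 6 = 37.4833
bias = 37.4833 − 38.3

bias = −0.817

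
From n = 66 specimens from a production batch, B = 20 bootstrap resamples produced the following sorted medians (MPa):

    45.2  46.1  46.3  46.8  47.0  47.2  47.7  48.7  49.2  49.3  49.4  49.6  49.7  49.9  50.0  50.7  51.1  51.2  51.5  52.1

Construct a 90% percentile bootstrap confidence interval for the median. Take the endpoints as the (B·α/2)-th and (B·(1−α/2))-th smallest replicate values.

(45.2, 51.5)

α = 0.10; lower rank = 20 × 0.050 = 1; upper rank = 20 × 0.950 = 19.
The 1st smallest replicate is 45.2; the 19th is 51.5.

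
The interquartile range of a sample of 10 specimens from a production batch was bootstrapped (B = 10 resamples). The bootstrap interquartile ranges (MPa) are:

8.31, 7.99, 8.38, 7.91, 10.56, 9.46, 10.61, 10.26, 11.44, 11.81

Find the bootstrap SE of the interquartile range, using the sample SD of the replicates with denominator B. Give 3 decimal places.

SE* = 1.386

Bootstrap SE is the standard deviation of the 10 replicate interquartile ranges.
Mean of replicates: (8.31 + 7.99 + 8.38 + 7.91 + 10.56 + 9.46 + 10.61 + 10.26 + 11.44 + 11.81) / 10 = 96.7300 / 10 = 9.6730
Sum of squared deviations: (−1.3630)² + (−1.6830)² + (−1.2930)² + (−1.7630)² + (+0.8870)² + (−0.2130)² + (+0.9370)² + (+0.5870)² + (+1.7670)² + (+2.1370)² = 19.2140
Variance = 19.2140 / 10 = 1.9214
SE* = √1.9214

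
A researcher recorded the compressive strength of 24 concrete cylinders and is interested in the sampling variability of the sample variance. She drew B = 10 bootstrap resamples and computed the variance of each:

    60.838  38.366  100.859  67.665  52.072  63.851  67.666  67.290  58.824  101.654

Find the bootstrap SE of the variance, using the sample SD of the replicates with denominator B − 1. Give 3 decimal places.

SE* = 19.713

Bootstrap SE is the standard deviation of the 10 replicate variances.
Mean of replicates: (60.838 + 38.366 + 100.859 + 67.665 + 52.072 + 63.851 + 67.666 + 67.290 + 58.824 + 101.654) / 10 = 679.0850 / 10 = 67.9085
Sum of squared deviations: (−7.0705)² + (−29.5425)² + (+32.9505)² + (−0.2435)² + (−15.8365)² + (−4.0575)² + (−0.2425)² + (−0.6185)² + (−9.0845)² + (+33.7455)² = 3497.5323
Variance = 3497.5323 / 9 = 388.6147
SE* = √388.6147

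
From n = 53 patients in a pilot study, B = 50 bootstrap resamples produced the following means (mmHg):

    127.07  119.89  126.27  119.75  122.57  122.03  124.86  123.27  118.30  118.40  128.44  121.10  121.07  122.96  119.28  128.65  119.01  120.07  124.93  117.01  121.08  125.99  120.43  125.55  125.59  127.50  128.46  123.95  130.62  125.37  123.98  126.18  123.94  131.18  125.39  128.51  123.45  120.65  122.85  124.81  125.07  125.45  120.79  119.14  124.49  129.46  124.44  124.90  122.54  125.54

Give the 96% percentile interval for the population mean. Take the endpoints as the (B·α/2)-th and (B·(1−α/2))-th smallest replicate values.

(117.01, 130.62)

Sorted replicates: 117.01, 118.30, 118.40, 119.01, 119.14, 119.28, 119.75, 119.89, 120.07, 120.43, 120.65, 120.79, 121.07, 121.08, 121.10, 122.03, 122.54, 122.57, 122.85, 122.96, 123.27, 123.45, 123.94, 123.95, 123.98, 124.44, 124.49, 124.81, 124.86, 124.90, 124.93, 125.07, 125.37, 125.39, 125.45, 125.54, 125.55, 125.59, 125.99, 126.18, 126.27, 127.07, 127.50, 128.44, 128.46, 128.51, 128.65, 129.46, 130.62, 131.18
α = 0.04; lower rank = 50 × 0.020 = 1; upper rank = 50 × 0.980 = 49.
The 1st smallest replicate is 117.01; the 49th is 130.62.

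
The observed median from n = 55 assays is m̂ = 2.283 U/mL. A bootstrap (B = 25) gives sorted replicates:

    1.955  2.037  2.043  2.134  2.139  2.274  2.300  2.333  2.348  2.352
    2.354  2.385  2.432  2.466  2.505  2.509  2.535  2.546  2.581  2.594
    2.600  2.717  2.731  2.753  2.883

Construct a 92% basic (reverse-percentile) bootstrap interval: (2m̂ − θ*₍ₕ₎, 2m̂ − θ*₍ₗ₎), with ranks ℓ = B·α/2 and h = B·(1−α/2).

Percentile endpoints at ranks 1 and 24: θ*₍1₎ = 1.955, θ*₍24₎ = 2.753.
Basic interval reflects these around m̂:
  lower = 2 × 2.283 − 2.753 = 1.813
  upper = 2 × 2.283 − 1.955 = 2.611

(1.813, 2.611)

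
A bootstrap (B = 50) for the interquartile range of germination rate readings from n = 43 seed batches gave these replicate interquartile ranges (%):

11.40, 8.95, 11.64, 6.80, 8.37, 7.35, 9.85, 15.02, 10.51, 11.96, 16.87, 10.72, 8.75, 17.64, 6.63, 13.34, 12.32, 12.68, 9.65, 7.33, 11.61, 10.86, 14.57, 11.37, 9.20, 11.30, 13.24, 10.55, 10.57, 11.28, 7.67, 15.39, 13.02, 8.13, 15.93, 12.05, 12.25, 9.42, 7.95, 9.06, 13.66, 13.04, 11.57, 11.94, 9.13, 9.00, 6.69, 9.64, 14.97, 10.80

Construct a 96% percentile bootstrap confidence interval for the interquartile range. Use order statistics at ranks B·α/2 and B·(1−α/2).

(6.63, 16.87)

Sorted replicates: 6.63, 6.69, 6.80, 7.33, 7.35, 7.67, 7.95, 8.13, 8.37, 8.75, 8.95, 9.00, 9.06, 9.13, 9.20, 9.42, 9.64, 9.65, 9.85, 10.51, 10.55, 10.57, 10.72, 10.80, 10.86, 11.28, 11.30, 11.37, 11.40, 11.57, 11.61, 11.64, 11.94, 11.96, 12.05, 12.25, 12.32, 12.68, 13.02, 13.04, 13.24, 13.34, 13.66, 14.57, 14.97, 15.02, 15.39, 15.93, 16.87, 17.64
α = 0.04; lower rank = 50 × 0.020 = 1; upper rank = 50 × 0.980 = 49.
The 1st smallest replicate is 6.63; the 49th is 16.87.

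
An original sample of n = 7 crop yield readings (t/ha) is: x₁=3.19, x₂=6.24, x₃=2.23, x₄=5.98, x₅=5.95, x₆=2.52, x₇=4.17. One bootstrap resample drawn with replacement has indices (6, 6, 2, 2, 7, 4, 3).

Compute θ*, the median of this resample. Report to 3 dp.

θ* = 4.170

Resample values: 2.52, 2.52, 6.24, 6.24, 4.17, 5.98, 2.23.
Sorted: 2.23, 2.52, 2.52, 4.17, 5.98, 6.24, 6.24
Median = middle value = 4.170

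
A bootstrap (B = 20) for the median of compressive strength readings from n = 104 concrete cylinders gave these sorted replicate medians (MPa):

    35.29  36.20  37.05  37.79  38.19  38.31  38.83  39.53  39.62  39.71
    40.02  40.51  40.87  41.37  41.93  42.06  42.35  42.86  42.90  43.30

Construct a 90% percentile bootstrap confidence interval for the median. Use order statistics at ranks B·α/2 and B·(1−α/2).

(35.29, 42.90)

α = 0.10; lower rank = 20 × 0.050 = 1; upper rank = 20 × 0.950 = 19.
The 1st smallest replicate is 35.29; the 19th is 42.90.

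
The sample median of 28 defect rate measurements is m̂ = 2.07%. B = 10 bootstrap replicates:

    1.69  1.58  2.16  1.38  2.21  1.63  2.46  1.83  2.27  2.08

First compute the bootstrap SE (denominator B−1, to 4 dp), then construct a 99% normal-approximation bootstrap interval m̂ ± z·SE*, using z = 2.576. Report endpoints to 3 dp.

(1.156, 2.984)

Mean of replicates = 1.9290; sum of squared deviations = 1.1329; SE* = √(1.1329/9) = 0.3548
Margin = 2.576 × 0.3548 = 0.9140
Interval: 2.07 ± 0.9140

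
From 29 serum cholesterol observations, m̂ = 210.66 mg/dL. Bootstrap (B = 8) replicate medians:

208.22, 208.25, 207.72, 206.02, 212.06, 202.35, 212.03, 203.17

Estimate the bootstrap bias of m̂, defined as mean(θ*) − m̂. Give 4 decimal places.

bias = −3.1825

mean(θ*) = (208.22 + 208.25 + 207.72 + 206.02 + 212.06 + 202.35 + 212.03 + 203.17) / 8 = 207.47750
bias = 207.47750 − 210.66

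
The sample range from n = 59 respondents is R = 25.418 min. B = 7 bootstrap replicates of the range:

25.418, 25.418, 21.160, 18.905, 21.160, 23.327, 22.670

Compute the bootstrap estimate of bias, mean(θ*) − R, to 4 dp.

bias = −2.8383

mean(θ*) = (25.418 + 25.418 + 21.160 + 18.905 + 21.160 + 23.327 + 22.670) / 7 = 22.57971
bias = 22.57971 − 25.418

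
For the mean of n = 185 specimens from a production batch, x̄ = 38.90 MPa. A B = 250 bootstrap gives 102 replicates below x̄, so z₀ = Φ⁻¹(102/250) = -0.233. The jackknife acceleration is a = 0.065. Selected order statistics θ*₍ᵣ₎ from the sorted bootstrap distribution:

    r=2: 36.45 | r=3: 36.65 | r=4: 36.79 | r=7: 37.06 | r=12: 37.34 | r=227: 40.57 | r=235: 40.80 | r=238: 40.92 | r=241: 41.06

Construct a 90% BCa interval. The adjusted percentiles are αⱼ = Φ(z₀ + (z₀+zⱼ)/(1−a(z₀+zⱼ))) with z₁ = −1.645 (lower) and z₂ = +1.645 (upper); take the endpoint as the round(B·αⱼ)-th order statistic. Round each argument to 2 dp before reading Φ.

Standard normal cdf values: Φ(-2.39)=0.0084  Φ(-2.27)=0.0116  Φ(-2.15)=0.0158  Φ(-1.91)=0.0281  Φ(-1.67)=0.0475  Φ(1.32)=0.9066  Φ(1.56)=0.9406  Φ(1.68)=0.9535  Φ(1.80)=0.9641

(37.06, 40.57)

Lower: z₀ + z₁ = -0.233 + (-1.645) = -1.878; 1 − a(z₀+z₁) = 1 − (0.065)(-1.878) = 1.1221; argument = -0.233 + (-1.878)/1.1221 = -1.9067 → -1.91.
α₁ = Φ(-1.91) = 0.0281; rank = round(250 × 0.0281) = 7; θ*₍7₎ = 37.06.
Upper: z₀ + z₂ = 1.412; 1 − a(z₀+z₂) = 0.9082; argument = 1.3217 → 1.32; α₂ = 0.9066; rank = 227; θ*₍227₎ = 40.57.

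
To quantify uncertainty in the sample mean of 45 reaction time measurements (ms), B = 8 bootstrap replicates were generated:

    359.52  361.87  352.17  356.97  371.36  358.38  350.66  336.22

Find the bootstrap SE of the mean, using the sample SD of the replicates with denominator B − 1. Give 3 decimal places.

SE* = 10.168

Bootstrap SE is the standard deviation of the 8 replicate means.
Mean of replicates: (359.52 + 361.87 + 352.17 + 356.97 + 371.36 + 358.38 + 350.66 + 336.22) / 8 = 2847.1500 / 8 = 355.8938
Sum of squared deviations: (+3.6262)² + (+5.9762)² + (−3.7237)² + (+1.0763)² + (+15.4663)² + (+2.4862)² + (−5.2337)² + (−19.6737)² = 723.7248
Variance = 723.7248 / 7 = 103.3893
SE* = √103.3893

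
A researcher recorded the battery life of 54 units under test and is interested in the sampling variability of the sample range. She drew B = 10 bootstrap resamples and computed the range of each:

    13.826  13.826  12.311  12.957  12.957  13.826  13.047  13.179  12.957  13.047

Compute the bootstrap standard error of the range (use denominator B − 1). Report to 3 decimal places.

SE* = 0.493

Bootstrap SE is the standard deviation of the 10 replicate ranges.
Mean of replicates: (13.826 + 13.826 + 12.311 + 12.957 + 12.957 + 13.826 + 13.047 + 13.179 + 12.957 + 13.047) / 10 = 131.9330 / 10 = 13.1933
Sum of squared deviations: (+0.6327)² + (+0.6327)² + (−0.8823)² + (−0.2363)² + (−0.2363)² + (+0.6327)² + (−0.1463)² + (−0.0143)² + (−0.2363)² + (−0.1463)² = 2.1899
Variance = 2.1899 / 9 = 0.2433
SE* = √0.2433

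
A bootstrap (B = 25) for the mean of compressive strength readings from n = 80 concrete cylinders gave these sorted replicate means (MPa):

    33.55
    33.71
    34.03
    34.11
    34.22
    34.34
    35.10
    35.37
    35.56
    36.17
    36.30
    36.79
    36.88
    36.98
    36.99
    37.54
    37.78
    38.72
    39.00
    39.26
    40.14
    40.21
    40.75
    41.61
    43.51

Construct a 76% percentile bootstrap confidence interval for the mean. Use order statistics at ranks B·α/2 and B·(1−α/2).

(34.03, 40.21)

α = 0.24; lower rank = 25 × 0.120 = 3; upper rank = 25 × 0.880 = 22.
The 3rd smallest replicate is 34.03; the 22nd is 40.21.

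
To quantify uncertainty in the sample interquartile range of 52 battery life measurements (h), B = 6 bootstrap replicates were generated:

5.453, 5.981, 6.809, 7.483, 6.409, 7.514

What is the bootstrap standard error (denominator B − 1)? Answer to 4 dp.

Bootstrap SE is the standard deviation of the 6 replicate interquartile ranges.
Mean of replicates: (5.453 + 5.981 + 6.809 + 7.483 + 6.409 + 7.514) / 6 = 39.64900 / 6 = 6.60817
Sum of squared deviations: (−1.15517)² + (−0.62717)² + (+0.20083)² + (+0.87483)² + (−0.19917)² + (+0.90583)² = 3.39362
Variance = 3.39362 / 5 = 0.67872
SE* = √0.67872

SE* = 0.8238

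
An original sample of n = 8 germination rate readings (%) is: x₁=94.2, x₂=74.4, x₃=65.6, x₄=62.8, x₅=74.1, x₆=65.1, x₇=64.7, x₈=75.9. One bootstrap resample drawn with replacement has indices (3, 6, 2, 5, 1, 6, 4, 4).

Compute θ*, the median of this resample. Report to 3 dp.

Resample values: 65.6, 65.1, 74.4, 74.1, 94.2, 65.1, 62.8, 62.8.
Sorted: 62.8, 62.8, 65.1, 65.1, 65.6, 74.1, 74.4, 94.2
Median = average of the two middle values = 65.350

θ* = 65.350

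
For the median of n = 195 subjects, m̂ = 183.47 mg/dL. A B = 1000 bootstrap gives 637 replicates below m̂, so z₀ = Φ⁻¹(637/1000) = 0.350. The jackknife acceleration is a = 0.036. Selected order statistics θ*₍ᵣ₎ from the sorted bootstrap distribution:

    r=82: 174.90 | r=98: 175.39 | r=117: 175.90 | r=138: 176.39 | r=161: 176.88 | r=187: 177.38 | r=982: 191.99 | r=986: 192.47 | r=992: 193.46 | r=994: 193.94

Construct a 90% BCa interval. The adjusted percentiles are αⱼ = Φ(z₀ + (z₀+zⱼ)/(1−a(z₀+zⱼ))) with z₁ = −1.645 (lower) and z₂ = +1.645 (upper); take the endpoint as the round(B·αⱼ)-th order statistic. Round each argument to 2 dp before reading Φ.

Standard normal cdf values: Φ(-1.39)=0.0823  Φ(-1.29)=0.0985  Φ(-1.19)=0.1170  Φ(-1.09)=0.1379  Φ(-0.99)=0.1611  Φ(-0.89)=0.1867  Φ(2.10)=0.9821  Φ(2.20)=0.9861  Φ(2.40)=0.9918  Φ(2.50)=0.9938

Lower: z₀ + z₁ = 0.350 + (-1.645) = -1.295; 1 − a(z₀+z₁) = 1 − (0.036)(-1.295) = 1.0466; argument = 0.350 + (-1.295)/1.0466 = -0.8873 → -0.89.
α₁ = Φ(-0.89) = 0.1867; rank = round(1000 × 0.1867) = 187; θ*₍187₎ = 177.38.
Upper: z₀ + z₂ = 1.995; 1 − a(z₀+z₂) = 0.9282; argument = 2.4994 → 2.50; α₂ = 0.9938; rank = 994; θ*₍994₎ = 193.94.

(177.38, 193.94)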